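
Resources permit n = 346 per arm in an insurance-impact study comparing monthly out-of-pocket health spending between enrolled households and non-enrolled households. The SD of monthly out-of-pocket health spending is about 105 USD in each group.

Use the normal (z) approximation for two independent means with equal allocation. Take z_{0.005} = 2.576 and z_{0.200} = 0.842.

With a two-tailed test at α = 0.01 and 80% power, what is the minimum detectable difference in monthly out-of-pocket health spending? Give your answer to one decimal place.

δ = (z_{α/2} + z_β) · √((σ₁²+σ₂²)/n)
  = (2.576 + 0.842) · √(22050/346)
  = 3.418 · √63.7283
  = 3.418 · 7.9830
  = 27.2859

Minimum detectable difference ≈ 27.3 USD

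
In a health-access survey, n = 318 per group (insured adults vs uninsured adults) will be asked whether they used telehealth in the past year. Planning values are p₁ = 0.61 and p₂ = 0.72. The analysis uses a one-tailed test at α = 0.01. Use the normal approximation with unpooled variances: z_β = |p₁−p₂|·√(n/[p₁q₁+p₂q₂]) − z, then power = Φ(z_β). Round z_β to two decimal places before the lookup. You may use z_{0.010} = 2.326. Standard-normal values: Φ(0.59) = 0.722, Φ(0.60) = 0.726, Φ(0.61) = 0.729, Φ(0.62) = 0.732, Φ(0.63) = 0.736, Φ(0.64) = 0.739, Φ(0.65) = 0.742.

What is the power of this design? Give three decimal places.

Power ≈ 0.736

z_β = |p₁−p₂|·√(n/[p₁q₁+p₂q₂]) − z_α
    = 0.11 · √(318/0.4395) − 2.326
    = 0.11 · 26.8989 − 2.326
    = 2.9589 − 2.326 = 0.6329 → 0.63
Power = Φ(0.63) = 0.736.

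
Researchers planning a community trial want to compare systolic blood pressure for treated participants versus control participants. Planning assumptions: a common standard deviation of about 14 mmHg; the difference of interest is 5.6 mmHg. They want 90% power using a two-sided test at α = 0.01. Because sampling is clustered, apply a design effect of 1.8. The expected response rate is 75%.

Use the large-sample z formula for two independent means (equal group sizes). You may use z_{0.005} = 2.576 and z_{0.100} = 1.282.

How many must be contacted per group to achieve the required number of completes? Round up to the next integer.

n = (z_{α/2} + z_β)² · (σ₁² + σ₂²) / δ²
  = (2.576 + 1.282)² · (2·14² = 392) / 5.6²
  = 14.8842 · 392 / 31.36
  = 186.05
Design effect: 1.8 × 186.05 = 334.89.
Adjust for 75% response: 334.89 / 0.75 = 446.52.
Round up → n = 447 per group.

n = 447 per group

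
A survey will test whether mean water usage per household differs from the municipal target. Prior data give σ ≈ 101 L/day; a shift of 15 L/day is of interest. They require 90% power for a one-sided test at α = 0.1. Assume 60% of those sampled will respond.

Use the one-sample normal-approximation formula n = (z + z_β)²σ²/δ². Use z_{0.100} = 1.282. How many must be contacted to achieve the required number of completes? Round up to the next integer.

n = 497

n = (z_α + z_β)² · σ² / δ²
  = (1.282 + 1.282)² · 101² / 15²
  = 6.5741 · 10201 / 225
  = 298.05
Adjust for 60% response: 298.05 / 0.60 = 496.76.
Round up → n = 497.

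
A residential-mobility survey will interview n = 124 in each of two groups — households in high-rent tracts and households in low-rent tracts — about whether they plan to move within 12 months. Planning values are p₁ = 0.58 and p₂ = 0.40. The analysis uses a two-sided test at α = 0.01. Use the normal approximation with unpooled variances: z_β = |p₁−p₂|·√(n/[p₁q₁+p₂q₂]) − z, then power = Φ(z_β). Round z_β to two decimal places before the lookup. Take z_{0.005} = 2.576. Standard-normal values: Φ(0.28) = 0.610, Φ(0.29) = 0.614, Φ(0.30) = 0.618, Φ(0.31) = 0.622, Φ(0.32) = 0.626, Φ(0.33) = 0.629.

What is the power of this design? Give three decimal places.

z_β = |p₁−p₂|·√(n/[p₁q₁+p₂q₂]) − z_{α/2}
    = 0.18 · √(124/0.4836) − 2.576
    = 0.18 · 16.0128 − 2.576
    = 2.8823 − 2.576 = 0.3063 → 0.31
Power = Φ(0.31) = 0.622.

Power ≈ 0.622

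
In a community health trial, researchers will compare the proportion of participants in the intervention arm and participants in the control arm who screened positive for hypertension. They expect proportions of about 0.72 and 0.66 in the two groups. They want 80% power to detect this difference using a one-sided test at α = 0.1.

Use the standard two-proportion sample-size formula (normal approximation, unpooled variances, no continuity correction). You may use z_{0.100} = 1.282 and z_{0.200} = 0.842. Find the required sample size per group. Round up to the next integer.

n = 534 per group

n = (z_α + z_β)² · [p₁(1−p₁) + p₂(1−p₂)] / (p₁ − p₂)²
  = (1.282 + 0.842)² · (0.72·0.28 + 0.66·0.34) / (0.06)²
  = (2.124)² · (0.2016 + 0.2244) / 0.0036
  = 4.5114 · 0.4260 / 0.0036
  = 533.85
Round up → n = 534 per group.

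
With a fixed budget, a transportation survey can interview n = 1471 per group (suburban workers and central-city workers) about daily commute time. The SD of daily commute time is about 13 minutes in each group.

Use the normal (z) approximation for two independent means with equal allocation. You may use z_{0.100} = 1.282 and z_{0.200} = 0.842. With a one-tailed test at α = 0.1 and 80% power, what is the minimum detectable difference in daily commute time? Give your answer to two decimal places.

δ = (z_α + z_β) · √((σ₁²+σ₂²)/n)
  = (1.282 + 0.842) · √(338/1471)
  = 2.124 · √0.22978
  = 2.124 · 0.4793
  = 1.0181

Minimum detectable difference ≈ 1.02 minutes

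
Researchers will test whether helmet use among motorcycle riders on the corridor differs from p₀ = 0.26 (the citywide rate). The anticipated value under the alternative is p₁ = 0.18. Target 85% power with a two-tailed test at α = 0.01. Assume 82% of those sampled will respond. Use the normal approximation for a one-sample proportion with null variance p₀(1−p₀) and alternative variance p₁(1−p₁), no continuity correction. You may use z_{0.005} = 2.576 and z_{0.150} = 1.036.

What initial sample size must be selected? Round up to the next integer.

n = 445

n = [z_{α/2}·√(p₀q₀) + z_β·√(p₁q₁)]² / (p₁ − p₀)²
  = [2.576·√(0.26·0.74) + 1.036·√(0.18·0.82)]² / (-0.08)²
  = [2.576·0.4386 + 1.036·0.3842]² / 0.0064
  = [1.5279]² / 0.0064
  = 364.78
Adjust for 82% response: 364.78 / 0.82 = 444.86.
Round up → n = 445.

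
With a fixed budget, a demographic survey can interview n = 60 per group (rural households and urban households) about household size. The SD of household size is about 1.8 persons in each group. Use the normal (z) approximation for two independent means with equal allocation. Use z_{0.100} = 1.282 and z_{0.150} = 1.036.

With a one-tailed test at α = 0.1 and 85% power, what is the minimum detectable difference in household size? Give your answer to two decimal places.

Minimum detectable difference ≈ 0.76 persons

δ = (z_α + z_β) · √((σ₁²+σ₂²)/n)
  = (1.282 + 1.036) · √(6.48/60)
  = 2.318 · √0.108
  = 2.318 · 0.3286
  = 0.7618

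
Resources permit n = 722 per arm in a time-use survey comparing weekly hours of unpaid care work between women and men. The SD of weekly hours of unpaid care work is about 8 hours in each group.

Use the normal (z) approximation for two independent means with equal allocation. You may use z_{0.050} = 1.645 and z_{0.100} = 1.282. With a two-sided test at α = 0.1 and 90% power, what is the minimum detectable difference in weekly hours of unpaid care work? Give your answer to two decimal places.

Minimum detectable difference ≈ 1.23 hours

δ = (z_{α/2} + z_β) · √((σ₁²+σ₂²)/n)
  = (1.645 + 1.282) · √(128/722)
  = 2.927 · √0.17729
  = 2.927 · 0.4211
  = 1.2324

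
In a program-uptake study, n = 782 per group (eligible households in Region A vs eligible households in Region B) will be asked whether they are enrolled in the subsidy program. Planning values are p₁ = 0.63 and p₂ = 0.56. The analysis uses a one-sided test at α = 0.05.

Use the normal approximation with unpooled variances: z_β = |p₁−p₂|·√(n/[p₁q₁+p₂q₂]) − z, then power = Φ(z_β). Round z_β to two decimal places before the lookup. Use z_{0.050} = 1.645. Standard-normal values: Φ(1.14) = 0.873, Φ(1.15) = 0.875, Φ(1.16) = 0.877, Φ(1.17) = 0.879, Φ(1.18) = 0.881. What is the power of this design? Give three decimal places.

z_β = |p₁−p₂|·√(n/[p₁q₁+p₂q₂]) − z_α
    = 0.07 · √(782/0.4795) − 1.645
    = 0.07 · 40.3840 − 1.645
    = 2.8269 − 1.645 = 1.1819 → 1.18
Power = Φ(1.18) = 0.881.

Power ≈ 0.881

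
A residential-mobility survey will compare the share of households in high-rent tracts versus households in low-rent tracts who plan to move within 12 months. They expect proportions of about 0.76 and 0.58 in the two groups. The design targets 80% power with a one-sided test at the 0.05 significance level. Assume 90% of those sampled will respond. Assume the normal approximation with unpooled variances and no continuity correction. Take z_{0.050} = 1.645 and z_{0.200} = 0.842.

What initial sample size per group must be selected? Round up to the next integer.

n = 91 per group

n = (z_α + z_β)² · [p₁(1−p₁) + p₂(1−p₂)] / (p₁ − p₂)²
  = (1.645 + 0.842)² · (0.76·0.24 + 0.58·0.42) / (0.18)²
  = (2.487)² · (0.1824 + 0.2436) / 0.0324
  = 6.1852 · 0.4260 / 0.0324
  = 81.32
Adjust for 90% response: 81.32 / 0.90 = 90.36.
Round up → n = 91 per group.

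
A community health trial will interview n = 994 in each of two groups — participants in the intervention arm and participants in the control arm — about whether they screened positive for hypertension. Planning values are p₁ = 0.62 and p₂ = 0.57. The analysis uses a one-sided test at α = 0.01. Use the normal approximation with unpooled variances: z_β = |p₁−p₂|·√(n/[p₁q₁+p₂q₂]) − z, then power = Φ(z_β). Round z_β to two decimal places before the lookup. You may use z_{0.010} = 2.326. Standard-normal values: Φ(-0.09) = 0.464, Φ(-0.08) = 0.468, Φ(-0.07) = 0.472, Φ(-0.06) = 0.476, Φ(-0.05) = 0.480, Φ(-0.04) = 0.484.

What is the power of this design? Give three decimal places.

Power ≈ 0.480

z_β = |p₁−p₂|·√(n/[p₁q₁+p₂q₂]) − z_α
    = 0.05 · √(994/0.4807) − 2.326
    = 0.05 · 45.4733 − 2.326
    = 2.2737 − 2.326 = -0.0523 → -0.05
Power = Φ(-0.05) = 0.480.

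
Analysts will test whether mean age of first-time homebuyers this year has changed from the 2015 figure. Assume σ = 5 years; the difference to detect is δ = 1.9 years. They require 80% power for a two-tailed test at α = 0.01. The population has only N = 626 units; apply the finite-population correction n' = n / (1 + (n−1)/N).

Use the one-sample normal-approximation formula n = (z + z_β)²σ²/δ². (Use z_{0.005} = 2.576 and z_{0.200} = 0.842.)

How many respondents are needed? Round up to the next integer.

n = (z_{α/2} + z_β)² · σ² / δ²
  = (2.576 + 0.842)² · 5² / 1.9²
  = 11.6827 · 25 / 3.61
  = 80.91
Finite-population correction (N = 626): 80.91 / (1 + (80.91 − 1)/626) = 71.75.
Round up → n = 72.

n = 72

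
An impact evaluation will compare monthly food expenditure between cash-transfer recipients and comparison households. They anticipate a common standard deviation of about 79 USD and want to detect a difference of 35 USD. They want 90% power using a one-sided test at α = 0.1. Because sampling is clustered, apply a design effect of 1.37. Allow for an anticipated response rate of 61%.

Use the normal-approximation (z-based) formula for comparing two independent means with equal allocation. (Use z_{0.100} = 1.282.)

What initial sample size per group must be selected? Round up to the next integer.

n = (z_α + z_β)² · (σ₁² + σ₂²) / δ²
  = (1.282 + 1.282)² · (2·79² = 12482) / 35²
  = 6.5741 · 12482 / 1225
  = 66.99
Design effect: 1.37 × 66.99 = 91.77.
Adjust for 61% response: 91.77 / 0.61 = 150.44.
Round up → n = 151 per group.

n = 151 per group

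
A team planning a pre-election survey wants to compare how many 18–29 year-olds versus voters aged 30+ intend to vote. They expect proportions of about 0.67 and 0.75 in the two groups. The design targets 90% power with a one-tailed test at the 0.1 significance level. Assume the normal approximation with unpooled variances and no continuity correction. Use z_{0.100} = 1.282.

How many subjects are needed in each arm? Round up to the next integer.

n = 420 per group

n = (z_α + z_β)² · [p₁(1−p₁) + p₂(1−p₂)] / (p₁ − p₂)²
  = (1.282 + 1.282)² · (0.67·0.33 + 0.75·0.25) / (-0.08)²
  = (2.564)² · (0.2211 + 0.1875) / 0.0064
  = 6.5741 · 0.4086 / 0.0064
  = 419.71
Round up → n = 420 per group.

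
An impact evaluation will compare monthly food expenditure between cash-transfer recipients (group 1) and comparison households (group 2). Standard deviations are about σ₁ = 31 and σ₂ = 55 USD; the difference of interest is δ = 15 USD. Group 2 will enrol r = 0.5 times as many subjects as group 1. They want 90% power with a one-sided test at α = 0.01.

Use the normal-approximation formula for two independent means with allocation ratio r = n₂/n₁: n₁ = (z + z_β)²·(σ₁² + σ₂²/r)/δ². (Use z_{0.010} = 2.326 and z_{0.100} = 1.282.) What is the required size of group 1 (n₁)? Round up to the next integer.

n₁ = 406

n₁ = (z_α + z_β)² · (σ₁² + σ₂²/r) / δ²
   = (2.326 + 1.282)² · (31² + 55²/0.5) / 15²
   = 13.0177 · (961 + 6050) / 225
   = 13.0177 · 7011 / 225
   = 405.63
Round up → n₁ = 406; n₂ = r·n₁ = 0.5 × 406 = 203.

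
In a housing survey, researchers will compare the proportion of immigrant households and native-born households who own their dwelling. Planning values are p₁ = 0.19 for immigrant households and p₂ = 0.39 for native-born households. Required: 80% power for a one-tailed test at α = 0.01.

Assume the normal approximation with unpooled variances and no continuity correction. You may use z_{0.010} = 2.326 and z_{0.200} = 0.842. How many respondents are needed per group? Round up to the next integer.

n = (z_α + z_β)² · [p₁(1−p₁) + p₂(1−p₂)] / (p₁ − p₂)²
  = (2.326 + 0.842)² · (0.19·0.81 + 0.39·0.61) / (-0.20)²
  = (3.168)² · (0.1539 + 0.2379) / 0.0400
  = 10.0362 · 0.3918 / 0.0400
  = 98.30
Round up → n = 99 per group.

n = 99 per group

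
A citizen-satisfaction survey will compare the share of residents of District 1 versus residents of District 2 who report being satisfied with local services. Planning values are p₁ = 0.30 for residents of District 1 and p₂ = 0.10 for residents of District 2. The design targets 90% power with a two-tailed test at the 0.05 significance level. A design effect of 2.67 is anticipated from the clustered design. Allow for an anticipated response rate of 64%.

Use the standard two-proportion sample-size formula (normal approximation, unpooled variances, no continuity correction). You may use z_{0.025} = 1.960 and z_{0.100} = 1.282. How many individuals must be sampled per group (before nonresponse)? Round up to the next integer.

n = 329 per group

n = (z_{α/2} + z_β)² · [p₁(1−p₁) + p₂(1−p₂)] / (p₁ − p₂)²
  = (1.960 + 1.282)² · (0.30·0.70 + 0.10·0.90) / (0.20)²
  = (3.242)² · (0.2100 + 0.0900) / 0.0400
  = 10.5106 · 0.3000 / 0.0400
  = 78.83
Design effect: 2.67 × 78.83 = 210.47.
Adjust for 64% response: 210.47 / 0.64 = 328.87.
Round up → n = 329 per group.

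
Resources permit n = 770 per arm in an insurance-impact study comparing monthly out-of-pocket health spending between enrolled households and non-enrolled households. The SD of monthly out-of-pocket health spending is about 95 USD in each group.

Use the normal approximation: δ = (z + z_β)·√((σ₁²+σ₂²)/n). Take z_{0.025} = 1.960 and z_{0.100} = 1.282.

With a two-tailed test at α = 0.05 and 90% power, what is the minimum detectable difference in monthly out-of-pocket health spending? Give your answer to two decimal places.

Minimum detectable difference ≈ 15.70 USD

δ = (z_{α/2} + z_β) · √((σ₁²+σ₂²)/n)
  = (1.960 + 1.282) · √(18050/770)
  = 3.242 · √23.4416
  = 3.242 · 4.8416
  = 15.6966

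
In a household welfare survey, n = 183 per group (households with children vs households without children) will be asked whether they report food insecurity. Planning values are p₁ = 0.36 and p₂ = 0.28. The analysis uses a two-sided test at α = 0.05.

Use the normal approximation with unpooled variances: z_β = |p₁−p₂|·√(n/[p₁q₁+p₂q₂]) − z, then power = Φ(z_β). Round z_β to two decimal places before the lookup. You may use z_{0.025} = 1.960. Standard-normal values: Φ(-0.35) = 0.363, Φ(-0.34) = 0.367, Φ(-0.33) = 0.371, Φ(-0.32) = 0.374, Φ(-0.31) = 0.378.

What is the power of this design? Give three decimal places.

Power ≈ 0.378

z_β = |p₁−p₂|·√(n/[p₁q₁+p₂q₂]) − z_{α/2}
    = 0.08 · √(183/0.4320) − 1.960
    = 0.08 · 20.5818 − 1.960
    = 1.6465 − 1.960 = -0.3135 → -0.31
Power = Φ(-0.31) = 0.378.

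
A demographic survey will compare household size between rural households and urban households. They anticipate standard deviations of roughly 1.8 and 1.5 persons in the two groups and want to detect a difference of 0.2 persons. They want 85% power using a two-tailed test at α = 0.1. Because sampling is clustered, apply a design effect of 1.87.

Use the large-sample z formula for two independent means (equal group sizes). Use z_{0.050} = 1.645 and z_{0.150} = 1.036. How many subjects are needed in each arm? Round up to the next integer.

n = 1845 per group

n = (z_{α/2} + z_β)² · (σ₁² + σ₂²) / δ²
  = (1.645 + 1.036)² · (1.8² + 1.5² = 5.49) / 0.2²
  = 7.1878 · 5.49 / 0.04
  = 986.52
Design effect: 1.87 × 986.52 = 1844.79.
Round up → n = 1845 per group.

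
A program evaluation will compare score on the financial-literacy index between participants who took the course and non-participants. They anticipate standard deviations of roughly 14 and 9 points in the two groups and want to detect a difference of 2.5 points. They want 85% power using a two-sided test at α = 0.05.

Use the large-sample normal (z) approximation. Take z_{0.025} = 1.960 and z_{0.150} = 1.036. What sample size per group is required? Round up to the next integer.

n = (z_{α/2} + z_β)² · (σ₁² + σ₂²) / δ²
  = (1.960 + 1.036)² · (14² + 9² = 277) / 2.5²
  = 8.9760 · 277 / 6.25
  = 397.82
Round up → n = 398 per group.

n = 398 per group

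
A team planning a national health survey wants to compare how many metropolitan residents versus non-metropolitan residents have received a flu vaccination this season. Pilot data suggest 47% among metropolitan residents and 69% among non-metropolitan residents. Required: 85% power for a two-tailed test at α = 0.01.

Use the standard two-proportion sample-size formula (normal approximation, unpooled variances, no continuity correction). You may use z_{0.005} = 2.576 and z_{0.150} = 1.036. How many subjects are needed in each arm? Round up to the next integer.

n = 125 per group

n = (z_{α/2} + z_β)² · [p₁(1−p₁) + p₂(1−p₂)] / (p₁ − p₂)²
  = (2.576 + 1.036)² · (0.47·0.53 + 0.69·0.31) / (-0.22)²
  = (3.612)² · (0.2491 + 0.2139) / 0.0484
  = 13.0465 · 0.4630 / 0.0484
  = 124.80
Round up → n = 125 per group.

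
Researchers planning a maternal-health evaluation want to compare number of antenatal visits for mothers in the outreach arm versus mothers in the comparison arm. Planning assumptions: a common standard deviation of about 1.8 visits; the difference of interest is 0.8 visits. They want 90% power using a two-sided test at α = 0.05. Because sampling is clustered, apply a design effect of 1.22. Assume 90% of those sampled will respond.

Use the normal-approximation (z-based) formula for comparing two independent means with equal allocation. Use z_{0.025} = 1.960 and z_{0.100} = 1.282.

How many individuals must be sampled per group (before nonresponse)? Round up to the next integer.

n = 145 per group

n = (z_{α/2} + z_β)² · (σ₁² + σ₂²) / δ²
  = (1.960 + 1.282)² · (2·1.8² = 6.48) / 0.8²
  = 10.5106 · 6.48 / 0.64
  = 106.42
Design effect: 1.22 × 106.42 = 129.83.
Adjust for 90% response: 129.83 / 0.90 = 144.26.
Round up → n = 145 per group.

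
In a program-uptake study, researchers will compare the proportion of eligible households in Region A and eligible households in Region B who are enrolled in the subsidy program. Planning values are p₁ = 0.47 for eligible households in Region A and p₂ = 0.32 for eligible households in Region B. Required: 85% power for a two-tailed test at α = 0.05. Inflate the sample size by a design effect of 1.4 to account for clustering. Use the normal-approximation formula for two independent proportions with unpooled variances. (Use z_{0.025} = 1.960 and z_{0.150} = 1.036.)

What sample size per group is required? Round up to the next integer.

n = 261 per group

n = (z_{α/2} + z_β)² · [p₁(1−p₁) + p₂(1−p₂)] / (p₁ − p₂)²
  = (1.960 + 1.036)² · (0.47·0.53 + 0.32·0.68) / (0.15)²
  = (2.996)² · (0.2491 + 0.2176) / 0.0225
  = 8.9760 · 0.4667 / 0.0225
  = 186.18
Design effect: 1.4 × 186.18 = 260.66.
Round up → n = 261 per group.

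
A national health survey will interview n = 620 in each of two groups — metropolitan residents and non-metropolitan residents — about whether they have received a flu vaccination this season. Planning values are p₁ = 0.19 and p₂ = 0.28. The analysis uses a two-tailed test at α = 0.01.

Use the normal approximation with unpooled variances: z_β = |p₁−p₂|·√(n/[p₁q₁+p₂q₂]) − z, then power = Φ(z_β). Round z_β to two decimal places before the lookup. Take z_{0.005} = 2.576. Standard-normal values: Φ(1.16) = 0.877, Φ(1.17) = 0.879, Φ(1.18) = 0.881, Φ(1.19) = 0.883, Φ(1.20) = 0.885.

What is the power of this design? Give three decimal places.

Power ≈ 0.881

z_β = |p₁−p₂|·√(n/[p₁q₁+p₂q₂]) − z_{α/2}
    = 0.09 · √(620/0.3555) − 2.576
    = 0.09 · 41.7615 − 2.576
    = 3.7585 − 2.576 = 1.1825 → 1.18
Power = Φ(1.18) = 0.881.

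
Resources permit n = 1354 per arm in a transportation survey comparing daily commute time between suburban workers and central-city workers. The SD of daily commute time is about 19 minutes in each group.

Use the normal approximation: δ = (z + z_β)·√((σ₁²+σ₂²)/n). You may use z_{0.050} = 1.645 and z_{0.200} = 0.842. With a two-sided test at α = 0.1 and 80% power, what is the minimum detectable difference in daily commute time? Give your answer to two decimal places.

Minimum detectable difference ≈ 1.82 minutes

δ = (z_{α/2} + z_β) · √((σ₁²+σ₂²)/n)
  = (1.645 + 0.842) · √(722/1354)
  = 2.487 · √0.53323
  = 2.487 · 0.7302
  = 1.8161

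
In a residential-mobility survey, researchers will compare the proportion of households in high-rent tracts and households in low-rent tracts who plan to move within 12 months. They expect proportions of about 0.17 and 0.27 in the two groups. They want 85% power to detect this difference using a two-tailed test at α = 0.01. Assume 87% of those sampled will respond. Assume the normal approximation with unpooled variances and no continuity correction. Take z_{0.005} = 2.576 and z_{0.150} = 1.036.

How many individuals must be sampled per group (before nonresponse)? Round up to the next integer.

n = 508 per group

n = (z_{α/2} + z_β)² · [p₁(1−p₁) + p₂(1−p₂)] / (p₁ − p₂)²
  = (2.576 + 1.036)² · (0.17·0.83 + 0.27·0.73) / (-0.10)²
  = (3.612)² · (0.1411 + 0.1971) / 0.0100
  = 13.0465 · 0.3382 / 0.0100
  = 441.23
Adjust for 87% response: 441.23 / 0.87 = 507.17.
Round up → n = 508 per group.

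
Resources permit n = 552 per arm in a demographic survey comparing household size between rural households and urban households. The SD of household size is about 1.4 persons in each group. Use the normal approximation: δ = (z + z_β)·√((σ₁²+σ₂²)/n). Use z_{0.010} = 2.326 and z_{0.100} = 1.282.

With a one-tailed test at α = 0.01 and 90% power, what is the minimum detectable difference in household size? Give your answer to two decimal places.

Minimum detectable difference ≈ 0.30 persons

δ = (z_α + z_β) · √((σ₁²+σ₂²)/n)
  = (2.326 + 1.282) · √(3.92/552)
  = 3.608 · √0.0071
  = 3.608 · 0.0843
  = 0.3040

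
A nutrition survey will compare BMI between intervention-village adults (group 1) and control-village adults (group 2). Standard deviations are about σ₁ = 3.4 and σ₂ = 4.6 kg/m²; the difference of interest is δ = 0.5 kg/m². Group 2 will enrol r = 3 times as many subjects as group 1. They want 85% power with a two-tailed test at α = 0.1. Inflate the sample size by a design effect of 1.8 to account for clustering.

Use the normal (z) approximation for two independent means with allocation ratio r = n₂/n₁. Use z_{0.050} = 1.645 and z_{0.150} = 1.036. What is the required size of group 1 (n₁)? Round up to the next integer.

n₁ = (z_{α/2} + z_β)² · (σ₁² + σ₂²/r) / δ²
   = (1.645 + 1.036)² · (3.4² + 4.6²/3) / 0.5²
   = 7.1878 · (11.56 + 7.0533) / 0.25
   = 7.1878 · 18.6133 / 0.25
   = 535.15
Design effect: 1.8 × 535.15 = 963.27.
Round up → n₁ = 964; n₂ = r·n₁ = 3 × 964 = 2892.

n₁ = 964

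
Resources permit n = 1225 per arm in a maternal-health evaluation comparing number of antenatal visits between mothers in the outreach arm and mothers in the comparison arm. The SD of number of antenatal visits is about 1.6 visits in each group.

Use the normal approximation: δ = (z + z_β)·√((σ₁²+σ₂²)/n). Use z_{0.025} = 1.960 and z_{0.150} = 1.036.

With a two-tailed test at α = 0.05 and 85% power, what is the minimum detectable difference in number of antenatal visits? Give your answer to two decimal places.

Minimum detectable difference ≈ 0.19 visits

δ = (z_{α/2} + z_β) · √((σ₁²+σ₂²)/n)
  = (1.960 + 1.036) · √(5.12/1225)
  = 2.996 · √0.00418
  = 2.996 · 0.0646
  = 0.1937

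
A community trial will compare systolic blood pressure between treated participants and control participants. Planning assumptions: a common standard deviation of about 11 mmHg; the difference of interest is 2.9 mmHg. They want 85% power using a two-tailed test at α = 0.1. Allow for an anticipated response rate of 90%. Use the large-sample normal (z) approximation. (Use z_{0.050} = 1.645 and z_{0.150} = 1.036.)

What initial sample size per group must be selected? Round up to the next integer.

n = (z_{α/2} + z_β)² · (σ₁² + σ₂²) / δ²
  = (1.645 + 1.036)² · (2·11² = 242) / 2.9²
  = 7.1878 · 242 / 8.41
  = 206.83
Adjust for 90% response: 206.83 / 0.90 = 229.81.
Round up → n = 230 per group.

n = 230 per group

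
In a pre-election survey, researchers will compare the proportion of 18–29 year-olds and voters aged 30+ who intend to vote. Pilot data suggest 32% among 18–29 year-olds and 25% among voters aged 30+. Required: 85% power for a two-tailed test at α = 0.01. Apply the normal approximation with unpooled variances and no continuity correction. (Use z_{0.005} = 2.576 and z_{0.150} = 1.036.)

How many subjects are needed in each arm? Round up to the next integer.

n = 1079 per group

n = (z_{α/2} + z_β)² · [p₁(1−p₁) + p₂(1−p₂)] / (p₁ − p₂)²
  = (2.576 + 1.036)² · (0.32·0.68 + 0.25·0.75) / (0.07)²
  = (3.612)² · (0.2176 + 0.1875) / 0.0049
  = 13.0465 · 0.4051 / 0.0049
  = 1078.60
Round up → n = 1079 per group.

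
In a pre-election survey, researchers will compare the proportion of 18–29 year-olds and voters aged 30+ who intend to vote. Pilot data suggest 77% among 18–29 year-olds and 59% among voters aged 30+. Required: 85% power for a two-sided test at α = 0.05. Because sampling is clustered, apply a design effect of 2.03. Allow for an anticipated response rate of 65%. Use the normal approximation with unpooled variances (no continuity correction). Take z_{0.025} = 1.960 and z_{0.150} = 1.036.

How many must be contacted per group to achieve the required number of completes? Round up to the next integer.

n = (z_{α/2} + z_β)² · [p₁(1−p₁) + p₂(1−p₂)] / (p₁ − p₂)²
  = (1.960 + 1.036)² · (0.77·0.23 + 0.59·0.41) / (0.18)²
  = (2.996)² · (0.1771 + 0.2419) / 0.0324
  = 8.9760 · 0.4190 / 0.0324
  = 116.08
Design effect: 2.03 × 116.08 = 235.64.
Adjust for 65% response: 235.64 / 0.65 = 362.52.
Round up → n = 363 per group.

n = 363 per group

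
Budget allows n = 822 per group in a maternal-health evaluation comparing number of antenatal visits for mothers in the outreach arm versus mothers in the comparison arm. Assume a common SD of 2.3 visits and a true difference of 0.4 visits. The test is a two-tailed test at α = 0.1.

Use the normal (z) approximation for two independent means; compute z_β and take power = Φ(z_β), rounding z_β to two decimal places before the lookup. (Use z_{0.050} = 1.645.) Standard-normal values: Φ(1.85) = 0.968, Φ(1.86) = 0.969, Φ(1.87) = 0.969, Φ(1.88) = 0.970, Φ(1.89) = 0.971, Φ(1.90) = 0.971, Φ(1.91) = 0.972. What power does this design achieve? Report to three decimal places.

z_β = δ·√(n/(σ₁²+σ₂²)) − z_{α/2}
    = 0.4 · √(822/10.58) − 1.645
    = 0.4 · 8.81441 − 1.645
    = 3.5258 − 1.645 = 1.8808 → 1.88
Power = Φ(1.88) = 0.970.

Power ≈ 0.970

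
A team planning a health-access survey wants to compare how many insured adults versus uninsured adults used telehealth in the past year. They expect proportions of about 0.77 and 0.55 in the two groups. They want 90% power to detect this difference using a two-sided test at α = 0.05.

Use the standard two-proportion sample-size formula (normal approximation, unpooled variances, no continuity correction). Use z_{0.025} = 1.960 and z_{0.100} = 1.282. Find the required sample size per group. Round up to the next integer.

n = (z_{α/2} + z_β)² · [p₁(1−p₁) + p₂(1−p₂)] / (p₁ − p₂)²
  = (1.960 + 1.282)² · (0.77·0.23 + 0.55·0.45) / (0.22)²
  = (3.242)² · (0.1771 + 0.2475) / 0.0484
  = 10.5106 · 0.4246 / 0.0484
  = 92.21
Round up → n = 93 per group.

n = 93 per group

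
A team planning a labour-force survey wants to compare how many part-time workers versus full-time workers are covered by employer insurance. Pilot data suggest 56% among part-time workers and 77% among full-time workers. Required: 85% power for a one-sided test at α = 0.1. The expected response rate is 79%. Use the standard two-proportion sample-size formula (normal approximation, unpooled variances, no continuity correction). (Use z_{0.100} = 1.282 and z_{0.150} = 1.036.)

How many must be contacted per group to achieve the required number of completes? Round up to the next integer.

n = 66 per group

n = (z_α + z_β)² · [p₁(1−p₁) + p₂(1−p₂)] / (p₁ − p₂)²
  = (1.282 + 1.036)² · (0.56·0.44 + 0.77·0.23) / (-0.21)²
  = (2.318)² · (0.2464 + 0.1771) / 0.0441
  = 5.3731 · 0.4235 / 0.0441
  = 51.60
Adjust for 79% response: 51.60 / 0.79 = 65.32.
Round up → n = 66 per group.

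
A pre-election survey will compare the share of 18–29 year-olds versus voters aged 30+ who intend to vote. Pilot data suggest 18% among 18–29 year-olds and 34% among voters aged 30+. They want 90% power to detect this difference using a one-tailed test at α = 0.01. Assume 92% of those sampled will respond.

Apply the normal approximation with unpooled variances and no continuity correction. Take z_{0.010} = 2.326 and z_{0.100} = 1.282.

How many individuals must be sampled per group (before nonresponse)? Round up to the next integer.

n = 206 per group

n = (z_α + z_β)² · [p₁(1−p₁) + p₂(1−p₂)] / (p₁ − p₂)²
  = (2.326 + 1.282)² · (0.18·0.82 + 0.34·0.66) / (-0.16)²
  = (3.608)² · (0.1476 + 0.2244) / 0.0256
  = 13.0177 · 0.3720 / 0.0256
  = 189.16
Adjust for 92% response: 189.16 / 0.92 = 205.61.
Round up → n = 206 per group.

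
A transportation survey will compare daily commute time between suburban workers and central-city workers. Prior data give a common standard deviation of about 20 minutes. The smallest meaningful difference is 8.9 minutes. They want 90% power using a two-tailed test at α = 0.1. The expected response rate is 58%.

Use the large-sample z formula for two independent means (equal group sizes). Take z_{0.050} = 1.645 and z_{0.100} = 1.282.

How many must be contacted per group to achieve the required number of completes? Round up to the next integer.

n = 150 per group

n = (z_{α/2} + z_β)² · (σ₁² + σ₂²) / δ²
  = (1.645 + 1.282)² · (2·20² = 800) / 8.9²
  = 8.5673 · 800 / 79.21
  = 86.53
Adjust for 58% response: 86.53 / 0.58 = 149.19.
Round up → n = 150 per group.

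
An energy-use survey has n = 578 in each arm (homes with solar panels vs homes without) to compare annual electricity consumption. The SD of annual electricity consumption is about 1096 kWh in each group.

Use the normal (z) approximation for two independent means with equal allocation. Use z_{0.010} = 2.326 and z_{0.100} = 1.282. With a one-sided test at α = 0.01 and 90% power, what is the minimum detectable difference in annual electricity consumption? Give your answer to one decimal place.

Minimum detectable difference ≈ 232.6 kWh

δ = (z_α + z_β) · √((σ₁²+σ₂²)/n)
  = (2.326 + 1.282) · √(2402432/578)
  = 3.608 · √4156.5
  = 3.608 · 64.4706
  = 232.6099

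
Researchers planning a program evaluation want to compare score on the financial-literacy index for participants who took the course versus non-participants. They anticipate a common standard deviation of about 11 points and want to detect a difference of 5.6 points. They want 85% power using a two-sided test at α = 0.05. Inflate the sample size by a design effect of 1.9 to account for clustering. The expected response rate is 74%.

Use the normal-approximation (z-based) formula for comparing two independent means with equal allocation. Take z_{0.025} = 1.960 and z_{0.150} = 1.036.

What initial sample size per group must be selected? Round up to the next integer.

n = (z_{α/2} + z_β)² · (σ₁² + σ₂²) / δ²
  = (1.960 + 1.036)² · (2·11² = 242) / 5.6²
  = 8.9760 · 242 / 31.36
  = 69.27
Design effect: 1.9 × 69.27 = 131.61.
Adjust for 74% response: 131.61 / 0.74 = 177.85.
Round up → n = 178 per group.

n = 178 per group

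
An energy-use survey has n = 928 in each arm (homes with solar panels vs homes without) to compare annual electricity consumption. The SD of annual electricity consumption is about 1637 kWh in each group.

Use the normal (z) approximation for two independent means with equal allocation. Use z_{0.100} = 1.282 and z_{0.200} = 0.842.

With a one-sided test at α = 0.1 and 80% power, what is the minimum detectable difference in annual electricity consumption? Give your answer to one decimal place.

Minimum detectable difference ≈ 161.4 kWh

δ = (z_α + z_β) · √((σ₁²+σ₂²)/n)
  = (1.282 + 0.842) · √(5359538/928)
  = 2.124 · √5775.4
  = 2.124 · 75.9958
  = 161.4151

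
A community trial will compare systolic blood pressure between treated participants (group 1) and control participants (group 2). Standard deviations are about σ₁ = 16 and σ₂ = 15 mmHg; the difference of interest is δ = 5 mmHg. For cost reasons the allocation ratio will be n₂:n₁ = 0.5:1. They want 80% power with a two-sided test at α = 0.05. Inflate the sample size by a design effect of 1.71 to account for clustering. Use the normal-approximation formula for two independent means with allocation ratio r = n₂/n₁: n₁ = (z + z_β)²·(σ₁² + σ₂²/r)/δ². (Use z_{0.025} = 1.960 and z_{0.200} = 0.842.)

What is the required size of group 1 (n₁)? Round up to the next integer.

n₁ = (z_{α/2} + z_β)² · (σ₁² + σ₂²/r) / δ²
   = (1.960 + 0.842)² · (16² + 15²/0.5) / 5²
   = 7.8512 · (256 + 450) / 25
   = 7.8512 · 706 / 25
   = 221.72
Design effect: 1.71 × 221.72 = 379.14.
Round up → n₁ = 380; n₂ = r·n₁ = 0.5 × 380 = 190.

n₁ = 380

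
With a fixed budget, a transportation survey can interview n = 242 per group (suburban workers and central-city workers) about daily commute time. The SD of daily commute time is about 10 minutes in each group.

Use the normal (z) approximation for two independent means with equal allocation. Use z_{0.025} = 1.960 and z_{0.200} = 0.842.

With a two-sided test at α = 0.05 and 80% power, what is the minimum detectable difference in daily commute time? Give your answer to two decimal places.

δ = (z_{α/2} + z_β) · √((σ₁²+σ₂²)/n)
  = (1.960 + 0.842) · √(200/242)
  = 2.802 · √0.82645
  = 2.802 · 0.9091
  = 2.5473

Minimum detectable difference ≈ 2.55 minutes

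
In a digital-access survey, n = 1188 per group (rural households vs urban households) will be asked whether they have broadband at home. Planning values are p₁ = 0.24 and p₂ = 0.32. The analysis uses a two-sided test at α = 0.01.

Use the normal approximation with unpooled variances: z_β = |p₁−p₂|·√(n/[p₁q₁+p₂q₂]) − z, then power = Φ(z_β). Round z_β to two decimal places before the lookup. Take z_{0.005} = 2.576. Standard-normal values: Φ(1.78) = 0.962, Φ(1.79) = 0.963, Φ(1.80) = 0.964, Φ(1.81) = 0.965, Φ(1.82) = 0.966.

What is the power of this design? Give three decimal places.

z_β = |p₁−p₂|·√(n/[p₁q₁+p₂q₂]) − z_{α/2}
    = 0.08 · √(1188/0.4000) − 2.576
    = 0.08 · 54.4977 − 2.576
    = 4.3598 − 2.576 = 1.7838 → 1.78
Power = Φ(1.78) = 0.962.

Power ≈ 0.962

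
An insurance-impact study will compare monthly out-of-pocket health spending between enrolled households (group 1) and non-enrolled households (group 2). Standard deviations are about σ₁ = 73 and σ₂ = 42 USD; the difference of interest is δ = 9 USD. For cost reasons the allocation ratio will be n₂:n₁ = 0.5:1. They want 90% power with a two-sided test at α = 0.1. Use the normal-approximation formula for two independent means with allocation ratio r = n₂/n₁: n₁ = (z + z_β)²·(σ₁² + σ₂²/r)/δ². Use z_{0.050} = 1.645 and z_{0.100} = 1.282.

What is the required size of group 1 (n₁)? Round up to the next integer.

n₁ = 937

n₁ = (z_{α/2} + z_β)² · (σ₁² + σ₂²/r) / δ²
   = (1.645 + 1.282)² · (73² + 42²/0.5) / 9²
   = 8.5673 · (5329 + 3528) / 81
   = 8.5673 · 8857 / 81
   = 936.80
Round up → n₁ = 937; n₂ = r·n₁ = 0.5 × 937 = 469.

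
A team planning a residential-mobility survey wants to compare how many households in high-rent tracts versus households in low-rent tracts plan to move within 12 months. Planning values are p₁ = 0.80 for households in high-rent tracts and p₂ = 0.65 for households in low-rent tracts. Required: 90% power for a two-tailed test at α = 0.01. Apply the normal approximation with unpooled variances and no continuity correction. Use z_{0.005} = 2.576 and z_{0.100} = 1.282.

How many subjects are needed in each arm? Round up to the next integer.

n = (z_{α/2} + z_β)² · [p₁(1−p₁) + p₂(1−p₂)] / (p₁ − p₂)²
  = (2.576 + 1.282)² · (0.80·0.20 + 0.65·0.35) / (0.15)²
  = (3.858)² · (0.1600 + 0.2275) / 0.0225
  = 14.8842 · 0.3875 / 0.0225
  = 256.34
Round up → n = 257 per group.

n = 257 per group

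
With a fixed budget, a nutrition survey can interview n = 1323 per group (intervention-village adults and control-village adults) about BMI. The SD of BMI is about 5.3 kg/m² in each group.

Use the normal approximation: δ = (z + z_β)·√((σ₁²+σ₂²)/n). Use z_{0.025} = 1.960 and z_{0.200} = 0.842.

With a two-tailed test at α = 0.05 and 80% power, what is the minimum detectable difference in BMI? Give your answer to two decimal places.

δ = (z_{α/2} + z_β) · √((σ₁²+σ₂²)/n)
  = (1.960 + 0.842) · √(56.18/1323)
  = 2.802 · √0.04246
  = 2.802 · 0.2061
  = 0.5774

Minimum detectable difference ≈ 0.58 kg/m²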